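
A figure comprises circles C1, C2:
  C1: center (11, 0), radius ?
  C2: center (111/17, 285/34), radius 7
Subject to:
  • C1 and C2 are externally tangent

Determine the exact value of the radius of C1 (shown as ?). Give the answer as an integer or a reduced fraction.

1. [ext C1·C2]  r_C1² + 14r_C1 − 165/4 = 0  ⇒  r_C1 = 5/2 (r>0 drops 1)

5/2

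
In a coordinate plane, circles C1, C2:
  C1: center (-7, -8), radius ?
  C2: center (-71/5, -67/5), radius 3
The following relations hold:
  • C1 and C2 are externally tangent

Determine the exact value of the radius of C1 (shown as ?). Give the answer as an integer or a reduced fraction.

1. [ext C1·C2]  r_C1² + 6r_C1 − 72 = 0  ⇒  r_C1 = 6 (r>0 drops 1)

6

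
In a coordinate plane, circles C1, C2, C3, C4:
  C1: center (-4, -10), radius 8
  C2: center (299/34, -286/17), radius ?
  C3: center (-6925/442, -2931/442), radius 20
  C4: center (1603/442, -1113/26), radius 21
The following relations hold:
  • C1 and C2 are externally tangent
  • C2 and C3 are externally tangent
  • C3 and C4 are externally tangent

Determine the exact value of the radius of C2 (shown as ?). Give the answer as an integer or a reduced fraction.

1. [ext C1·C2]  r_C2² + 16r_C2 − 585/4 = 0  ⇒  r_C2 = 13/2 (r>0 drops 1)
2. [ext C2·C3]  r_C2² + 40r_C2 − 1209/4 = 0  ⇒  r_C2 = 13/2 (r>0 drops 1)

13/2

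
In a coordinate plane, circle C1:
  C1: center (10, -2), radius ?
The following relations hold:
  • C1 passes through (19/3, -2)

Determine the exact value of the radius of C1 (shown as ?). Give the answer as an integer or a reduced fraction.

1. [C1∋P]  r_C1² − 121/9 = 0  ⇒  r_C1 = 11/3 (r>0 drops 1)

11/3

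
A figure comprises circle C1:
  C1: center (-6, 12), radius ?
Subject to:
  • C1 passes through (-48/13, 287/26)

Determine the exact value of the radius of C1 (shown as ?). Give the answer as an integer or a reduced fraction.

1. [C1∋P]  r_C1² − 25/4 = 0  ⇒  r_C1 = 5/2 (r>0 drops 1)

5/2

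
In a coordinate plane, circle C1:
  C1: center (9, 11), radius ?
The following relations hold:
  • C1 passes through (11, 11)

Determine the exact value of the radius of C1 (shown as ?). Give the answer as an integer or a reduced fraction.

2

1. [C1∋P]  r_C1² − 4 = 0  ⇒  r_C1 = 2 (r>0 drops 1)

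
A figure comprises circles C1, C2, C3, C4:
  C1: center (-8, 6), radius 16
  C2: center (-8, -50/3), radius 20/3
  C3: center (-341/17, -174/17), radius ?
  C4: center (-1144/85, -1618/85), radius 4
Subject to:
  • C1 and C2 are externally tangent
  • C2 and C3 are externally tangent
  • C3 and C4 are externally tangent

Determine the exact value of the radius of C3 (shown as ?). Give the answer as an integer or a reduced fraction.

7

1. [ext C2·C3]  r_C3² + (40/3)r_C3 − 427/3 = 0  ⇒  r_C3 = 7 (r>0 drops 1)
2. [ext C3·C4]  r_C3² + 8r_C3 − 105 = 0  ⇒  r_C3 = 7 (r>0 drops 1)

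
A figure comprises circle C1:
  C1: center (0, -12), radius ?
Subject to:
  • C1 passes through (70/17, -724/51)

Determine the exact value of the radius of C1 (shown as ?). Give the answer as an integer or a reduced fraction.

14/3

1. [C1∋P]  r_C1² − 196/9 = 0  ⇒  r_C1 = 14/3 (r>0 drops 1)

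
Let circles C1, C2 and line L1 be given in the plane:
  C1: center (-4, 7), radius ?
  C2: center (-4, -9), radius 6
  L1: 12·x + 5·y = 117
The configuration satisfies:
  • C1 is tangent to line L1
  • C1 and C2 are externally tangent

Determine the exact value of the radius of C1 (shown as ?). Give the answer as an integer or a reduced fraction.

10

1. [C1‖L1]  r_C1² − 100 = 0  ⇒  r_C1 = 10 (r>0 drops 1)
2. [ext C1·C2]  r_C1² + 12r_C1 − 220 = 0  ⇒  r_C1 = 10 (r>0 drops 1)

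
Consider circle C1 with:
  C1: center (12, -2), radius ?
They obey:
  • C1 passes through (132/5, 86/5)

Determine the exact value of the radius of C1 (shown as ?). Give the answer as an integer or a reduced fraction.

1. [C1∋P]  r_C1² − 576 = 0  ⇒  r_C1 = 24 (r>0 drops 1)

24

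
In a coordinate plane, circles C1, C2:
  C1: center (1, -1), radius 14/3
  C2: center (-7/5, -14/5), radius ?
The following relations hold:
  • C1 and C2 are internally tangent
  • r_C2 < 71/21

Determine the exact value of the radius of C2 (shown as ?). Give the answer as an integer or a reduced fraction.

5/3

1. [int C1,C2]  r_C2² − (28/3)r_C2 + 115/9 = 0  ⇒  r_C2 = 5/3 or 23/3
2. given r_C2 < 71/21: keep 5/3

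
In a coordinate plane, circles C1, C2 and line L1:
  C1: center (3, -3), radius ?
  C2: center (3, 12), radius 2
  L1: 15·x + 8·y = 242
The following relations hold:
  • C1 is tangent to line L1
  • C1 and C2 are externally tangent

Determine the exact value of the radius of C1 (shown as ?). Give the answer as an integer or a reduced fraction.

1. [C1‖L1]  r_C1² − 169 = 0  ⇒  r_C1 = 13 (r>0 drops 1)
2. [ext C1·C2]  r_C1² + 4r_C1 − 221 = 0  ⇒  r_C1 = 13 (r>0 drops 1)

13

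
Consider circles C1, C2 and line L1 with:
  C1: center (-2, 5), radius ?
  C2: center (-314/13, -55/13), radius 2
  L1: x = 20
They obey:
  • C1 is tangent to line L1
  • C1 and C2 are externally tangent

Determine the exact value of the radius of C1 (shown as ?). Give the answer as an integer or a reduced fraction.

1. [C1‖L1]  r_C1² − 484 = 0  ⇒  r_C1 = 22 (r>0 drops 1)
2. [ext C1·C2]  r_C1² + 4r_C1 − 572 = 0  ⇒  r_C1 = 22 (r>0 drops 1)

22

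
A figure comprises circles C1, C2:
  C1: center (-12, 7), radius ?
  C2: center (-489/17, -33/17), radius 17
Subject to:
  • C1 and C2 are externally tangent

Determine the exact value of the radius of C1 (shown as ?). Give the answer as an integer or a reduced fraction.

1. [ext C1·C2]  r_C1² + 34r_C1 − 72 = 0  ⇒  r_C1 = 2 (r>0 drops 1)

2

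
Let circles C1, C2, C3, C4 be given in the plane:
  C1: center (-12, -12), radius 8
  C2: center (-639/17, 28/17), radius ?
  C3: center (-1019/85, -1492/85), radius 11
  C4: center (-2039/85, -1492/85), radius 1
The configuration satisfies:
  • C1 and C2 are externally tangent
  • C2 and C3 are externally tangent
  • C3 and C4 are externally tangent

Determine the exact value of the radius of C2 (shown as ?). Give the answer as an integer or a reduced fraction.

1. [ext C1·C2]  r_C2² + 16r_C2 − 777 = 0  ⇒  r_C2 = 21 (r>0 drops 1)
2. [ext C2·C3]  r_C2² + 22r_C2 − 903 = 0  ⇒  r_C2 = 21 (r>0 drops 1)

21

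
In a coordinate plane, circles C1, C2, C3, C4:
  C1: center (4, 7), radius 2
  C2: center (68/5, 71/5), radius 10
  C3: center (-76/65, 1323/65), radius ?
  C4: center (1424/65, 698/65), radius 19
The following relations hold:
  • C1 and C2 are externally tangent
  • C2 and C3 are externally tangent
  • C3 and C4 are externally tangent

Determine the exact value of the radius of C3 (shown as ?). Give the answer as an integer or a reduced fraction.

1. [ext C2·C3]  r_C3² + 20r_C3 − 156 = 0  ⇒  r_C3 = 6 (r>0 drops 1)
2. [ext C3·C4]  r_C3² + 38r_C3 − 264 = 0  ⇒  r_C3 = 6 (r>0 drops 1)

6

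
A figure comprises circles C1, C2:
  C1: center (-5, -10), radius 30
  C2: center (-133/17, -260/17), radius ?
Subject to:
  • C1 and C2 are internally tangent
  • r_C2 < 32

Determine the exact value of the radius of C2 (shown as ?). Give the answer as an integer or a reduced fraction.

24

1. [int C1,C2]  r_C2² − 60r_C2 + 864 = 0  ⇒  r_C2 = 24 or 36
2. given r_C2 < 32: keep 24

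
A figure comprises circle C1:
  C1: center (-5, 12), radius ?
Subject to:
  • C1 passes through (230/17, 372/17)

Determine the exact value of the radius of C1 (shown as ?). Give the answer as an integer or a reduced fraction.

21

1. [C1∋P]  r_C1² − 441 = 0  ⇒  r_C1 = 21 (r>0 drops 1)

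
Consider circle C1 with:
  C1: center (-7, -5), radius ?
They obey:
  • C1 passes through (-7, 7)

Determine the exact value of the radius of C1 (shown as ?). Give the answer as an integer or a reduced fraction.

1. [C1∋P]  r_C1² − 144 = 0  ⇒  r_C1 = 12 (r>0 drops 1)

12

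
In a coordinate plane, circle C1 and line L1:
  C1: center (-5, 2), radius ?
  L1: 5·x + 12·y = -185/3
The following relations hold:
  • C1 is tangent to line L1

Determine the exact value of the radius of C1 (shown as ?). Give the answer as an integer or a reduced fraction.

1. [C1‖L1]  r_C1² − 196/9 = 0  ⇒  r_C1 = 14/3 (r>0 drops 1)

14/3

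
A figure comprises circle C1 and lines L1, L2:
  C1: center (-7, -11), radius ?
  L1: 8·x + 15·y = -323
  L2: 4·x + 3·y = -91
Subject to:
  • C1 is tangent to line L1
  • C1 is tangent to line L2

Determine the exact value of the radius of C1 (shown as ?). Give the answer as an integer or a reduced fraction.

6

1. [C1‖L1]  r_C1² − 36 = 0  ⇒  r_C1 = 6 (r>0 drops 1)
2. [C1‖L2]  r_C1² − 36 = 0  ⇒  r_C1 = 6 (r>0 drops 1)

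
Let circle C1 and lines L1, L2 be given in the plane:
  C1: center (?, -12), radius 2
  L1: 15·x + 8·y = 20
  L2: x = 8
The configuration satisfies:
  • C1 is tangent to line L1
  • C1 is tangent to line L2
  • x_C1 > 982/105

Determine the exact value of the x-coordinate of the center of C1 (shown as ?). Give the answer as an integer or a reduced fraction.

1. [C1‖L1]  x_C1² − (232/15)x_C1 + 164/3 = 0  ⇒  x_C1 = 82/15 or 10
2. [C1‖L2]  x_C1² − 16x_C1 + 60 = 0  ⇒  x_C1 = 6 or 10

10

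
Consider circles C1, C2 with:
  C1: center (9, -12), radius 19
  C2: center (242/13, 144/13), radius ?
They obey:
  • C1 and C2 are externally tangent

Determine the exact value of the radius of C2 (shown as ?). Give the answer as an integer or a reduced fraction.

1. [ext C1·C2]  r_C2² + 38r_C2 − 264 = 0  ⇒  r_C2 = 6 (r>0 drops 1)

6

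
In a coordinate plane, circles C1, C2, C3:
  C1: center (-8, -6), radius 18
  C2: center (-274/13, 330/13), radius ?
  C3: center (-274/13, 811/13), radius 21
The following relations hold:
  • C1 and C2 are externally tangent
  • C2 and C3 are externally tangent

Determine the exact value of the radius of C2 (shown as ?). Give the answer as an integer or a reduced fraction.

1. [ext C1·C2]  r_C2² + 36r_C2 − 832 = 0  ⇒  r_C2 = 16 (r>0 drops 1)
2. [ext C2·C3]  r_C2² + 42r_C2 − 928 = 0  ⇒  r_C2 = 16 (r>0 drops 1)

16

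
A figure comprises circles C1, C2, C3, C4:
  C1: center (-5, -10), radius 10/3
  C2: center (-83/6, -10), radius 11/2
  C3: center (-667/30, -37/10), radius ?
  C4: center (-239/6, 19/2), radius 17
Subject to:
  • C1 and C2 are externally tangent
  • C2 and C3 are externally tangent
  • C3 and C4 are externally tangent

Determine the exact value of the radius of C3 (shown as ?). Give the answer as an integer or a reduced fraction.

1. [ext C2·C3]  r_C3² + 11r_C3 − 80 = 0  ⇒  r_C3 = 5 (r>0 drops 1)
2. [ext C3·C4]  r_C3² + 34r_C3 − 195 = 0  ⇒  r_C3 = 5 (r>0 drops 1)

5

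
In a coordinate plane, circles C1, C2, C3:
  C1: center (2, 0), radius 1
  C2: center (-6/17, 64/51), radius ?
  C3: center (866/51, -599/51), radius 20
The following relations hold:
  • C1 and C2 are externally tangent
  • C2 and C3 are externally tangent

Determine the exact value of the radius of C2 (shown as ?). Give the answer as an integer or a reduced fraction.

5/3

1. [ext C1·C2]  r_C2² + 2r_C2 − 55/9 = 0  ⇒  r_C2 = 5/3 (r>0 drops 1)
2. [ext C2·C3]  r_C2² + 40r_C2 − 625/9 = 0  ⇒  r_C2 = 5/3 (r>0 drops 1)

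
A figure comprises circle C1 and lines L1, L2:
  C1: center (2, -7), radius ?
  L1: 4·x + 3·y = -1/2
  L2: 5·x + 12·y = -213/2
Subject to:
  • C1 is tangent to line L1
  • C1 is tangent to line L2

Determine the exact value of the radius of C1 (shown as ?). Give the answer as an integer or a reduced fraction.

1. [C1‖L1]  r_C1² − 25/4 = 0  ⇒  r_C1 = 5/2 (r>0 drops 1)
2. [C1‖L2]  r_C1² − 25/4 = 0  ⇒  r_C1 = 5/2 (r>0 drops 1)

5/2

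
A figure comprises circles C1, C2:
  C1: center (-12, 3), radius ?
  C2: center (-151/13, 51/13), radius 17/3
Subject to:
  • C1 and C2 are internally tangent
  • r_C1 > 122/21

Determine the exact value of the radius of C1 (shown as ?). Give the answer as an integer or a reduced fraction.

20/3

1. [int C1,C2]  r_C1² − (34/3)r_C1 + 280/9 = 0  ⇒  r_C1 = 14/3 or 20/3
2. given r_C1 > 122/21: keep 20/3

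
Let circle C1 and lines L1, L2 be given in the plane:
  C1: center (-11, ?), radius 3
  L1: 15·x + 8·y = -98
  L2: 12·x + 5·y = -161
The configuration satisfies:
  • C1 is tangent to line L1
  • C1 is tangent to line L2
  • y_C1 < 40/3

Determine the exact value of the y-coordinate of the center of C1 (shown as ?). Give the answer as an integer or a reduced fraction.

2

1. [C1‖L1]  y_C1² − (67/4)y_C1 + 59/2 = 0  ⇒  y_C1 = 2 or 59/4
2. [C1‖L2]  y_C1² + (58/5)y_C1 − 136/5 = 0  ⇒  y_C1 = -68/5 or 2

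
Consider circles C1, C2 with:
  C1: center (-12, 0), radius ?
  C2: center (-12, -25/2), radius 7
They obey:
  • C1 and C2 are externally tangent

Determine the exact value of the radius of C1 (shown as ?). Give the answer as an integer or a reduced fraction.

11/2

1. [ext C1·C2]  r_C1² + 14r_C1 − 429/4 = 0  ⇒  r_C1 = 11/2 (r>0 drops 1)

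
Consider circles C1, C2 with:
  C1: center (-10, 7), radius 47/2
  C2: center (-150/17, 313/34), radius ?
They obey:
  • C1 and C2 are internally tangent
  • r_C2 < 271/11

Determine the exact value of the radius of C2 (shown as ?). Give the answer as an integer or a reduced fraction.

21

1. [int C1,C2]  r_C2² − 47r_C2 + 546 = 0  ⇒  r_C2 = 21 or 26
2. given r_C2 < 271/11: keep 21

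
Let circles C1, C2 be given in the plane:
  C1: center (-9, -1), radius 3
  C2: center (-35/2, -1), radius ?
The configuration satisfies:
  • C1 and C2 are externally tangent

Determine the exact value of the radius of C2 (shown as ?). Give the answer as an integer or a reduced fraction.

1. [ext C1·C2]  r_C2² + 6r_C2 − 253/4 = 0  ⇒  r_C2 = 11/2 (r>0 drops 1)

11/2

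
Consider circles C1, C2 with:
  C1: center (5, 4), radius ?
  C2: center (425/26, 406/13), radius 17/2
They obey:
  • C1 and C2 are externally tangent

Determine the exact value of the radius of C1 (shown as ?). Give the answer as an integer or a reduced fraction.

1. [ext C1·C2]  r_C1² + 17r_C1 − 798 = 0  ⇒  r_C1 = 21 (r>0 drops 1)

21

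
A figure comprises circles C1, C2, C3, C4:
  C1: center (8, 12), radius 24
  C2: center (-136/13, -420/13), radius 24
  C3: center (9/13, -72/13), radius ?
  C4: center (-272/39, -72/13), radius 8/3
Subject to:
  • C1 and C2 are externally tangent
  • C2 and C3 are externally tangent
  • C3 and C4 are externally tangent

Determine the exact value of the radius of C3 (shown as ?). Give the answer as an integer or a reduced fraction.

5

1. [ext C2·C3]  r_C3² + 48r_C3 − 265 = 0  ⇒  r_C3 = 5 (r>0 drops 1)
2. [ext C3·C4]  r_C3² + (16/3)r_C3 − 155/3 = 0  ⇒  r_C3 = 5 (r>0 drops 1)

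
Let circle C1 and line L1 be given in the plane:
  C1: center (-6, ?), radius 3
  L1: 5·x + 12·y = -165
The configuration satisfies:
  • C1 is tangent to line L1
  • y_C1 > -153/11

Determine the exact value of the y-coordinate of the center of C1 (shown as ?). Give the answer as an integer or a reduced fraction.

-8

1. [C1‖L1]  y_C1² + (45/2)y_C1 + 116 = 0  ⇒  y_C1 = -29/2 or -8
2. given y_C1 > -153/11: keep -8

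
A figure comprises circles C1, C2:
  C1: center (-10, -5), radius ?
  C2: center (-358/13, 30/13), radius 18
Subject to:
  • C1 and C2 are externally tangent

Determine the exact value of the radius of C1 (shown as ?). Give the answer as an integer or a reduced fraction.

1

1. [ext C1·C2]  r_C1² + 36r_C1 − 37 = 0  ⇒  r_C1 = 1 (r>0 drops 1)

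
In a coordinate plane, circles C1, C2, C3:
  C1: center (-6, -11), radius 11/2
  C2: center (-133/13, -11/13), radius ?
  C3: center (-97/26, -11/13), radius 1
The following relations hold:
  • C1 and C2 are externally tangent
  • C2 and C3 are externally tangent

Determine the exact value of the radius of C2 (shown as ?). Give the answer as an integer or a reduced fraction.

1. [ext C1·C2]  r_C2² + 11r_C2 − 363/4 = 0  ⇒  r_C2 = 11/2 (r>0 drops 1)
2. [ext C2·C3]  r_C2² + 2r_C2 − 165/4 = 0  ⇒  r_C2 = 11/2 (r>0 drops 1)

11/2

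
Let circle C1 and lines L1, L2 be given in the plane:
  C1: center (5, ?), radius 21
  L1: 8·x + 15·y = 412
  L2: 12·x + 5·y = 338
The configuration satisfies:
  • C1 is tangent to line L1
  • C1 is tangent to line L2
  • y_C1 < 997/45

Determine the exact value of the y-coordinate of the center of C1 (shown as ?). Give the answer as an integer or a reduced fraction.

1

1. [C1‖L1]  y_C1² − (248/5)y_C1 + 243/5 = 0  ⇒  y_C1 = 1 or 243/5
2. [C1‖L2]  y_C1² − (556/5)y_C1 + 551/5 = 0  ⇒  y_C1 = 1 or 551/5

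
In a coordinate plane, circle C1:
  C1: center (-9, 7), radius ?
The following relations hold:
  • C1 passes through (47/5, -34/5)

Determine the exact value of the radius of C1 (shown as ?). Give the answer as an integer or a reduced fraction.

1. [C1∋P]  r_C1² − 529 = 0  ⇒  r_C1 = 23 (r>0 drops 1)

23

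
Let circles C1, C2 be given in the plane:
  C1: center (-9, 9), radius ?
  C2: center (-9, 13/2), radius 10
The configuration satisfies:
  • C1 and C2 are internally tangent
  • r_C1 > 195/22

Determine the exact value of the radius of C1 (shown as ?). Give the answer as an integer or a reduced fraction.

25/2

1. [int C1,C2]  r_C1² − 20r_C1 + 375/4 = 0  ⇒  r_C1 = 15/2 or 25/2
2. given r_C1 > 195/22: keep 25/2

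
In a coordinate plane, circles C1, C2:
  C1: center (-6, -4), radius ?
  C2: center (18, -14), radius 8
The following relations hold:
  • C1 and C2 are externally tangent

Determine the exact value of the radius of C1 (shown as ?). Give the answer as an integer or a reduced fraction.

18

1. [ext C1·C2]  r_C1² + 16r_C1 − 612 = 0  ⇒  r_C1 = 18 (r>0 drops 1)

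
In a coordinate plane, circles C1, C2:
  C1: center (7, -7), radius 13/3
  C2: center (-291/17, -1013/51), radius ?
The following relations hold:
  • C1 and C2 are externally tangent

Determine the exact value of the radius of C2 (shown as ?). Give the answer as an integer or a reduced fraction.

23

1. [ext C1·C2]  r_C2² + (26/3)r_C2 − 2185/3 = 0  ⇒  r_C2 = 23 (r>0 drops 1)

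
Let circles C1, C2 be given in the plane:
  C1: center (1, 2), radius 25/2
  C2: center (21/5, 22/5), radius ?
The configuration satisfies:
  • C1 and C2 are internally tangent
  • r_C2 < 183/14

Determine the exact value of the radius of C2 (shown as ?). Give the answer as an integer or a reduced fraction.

17/2

1. [int C1,C2]  r_C2² − 25r_C2 + 561/4 = 0  ⇒  r_C2 = 17/2 or 33/2
2. given r_C2 < 183/14: keep 17/2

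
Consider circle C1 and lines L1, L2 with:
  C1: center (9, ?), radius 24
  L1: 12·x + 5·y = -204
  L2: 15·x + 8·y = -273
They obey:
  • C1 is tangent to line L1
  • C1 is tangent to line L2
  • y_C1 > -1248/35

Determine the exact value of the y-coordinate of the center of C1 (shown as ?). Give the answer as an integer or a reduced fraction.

1. [C1‖L1]  y_C1² + (624/5)y_C1 = 0  ⇒  y_C1 = -624/5 or 0
2. [C1‖L2]  y_C1² + 102y_C1 = 0  ⇒  y_C1 = -102 or 0

0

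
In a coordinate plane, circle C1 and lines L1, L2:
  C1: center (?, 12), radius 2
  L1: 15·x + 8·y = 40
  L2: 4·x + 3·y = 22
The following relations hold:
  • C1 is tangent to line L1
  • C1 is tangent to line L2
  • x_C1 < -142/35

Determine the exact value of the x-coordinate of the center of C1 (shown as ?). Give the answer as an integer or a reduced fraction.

-6

1. [C1‖L1]  x_C1² + (112/15)x_C1 + 44/5 = 0  ⇒  x_C1 = -6 or -22/15
2. [C1‖L2]  x_C1² + 7x_C1 + 6 = 0  ⇒  x_C1 = -6 or -1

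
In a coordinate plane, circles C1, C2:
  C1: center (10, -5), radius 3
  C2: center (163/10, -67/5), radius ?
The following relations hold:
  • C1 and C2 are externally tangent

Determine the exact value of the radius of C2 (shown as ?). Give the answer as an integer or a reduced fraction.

15/2

1. [ext C1·C2]  r_C2² + 6r_C2 − 405/4 = 0  ⇒  r_C2 = 15/2 (r>0 drops 1)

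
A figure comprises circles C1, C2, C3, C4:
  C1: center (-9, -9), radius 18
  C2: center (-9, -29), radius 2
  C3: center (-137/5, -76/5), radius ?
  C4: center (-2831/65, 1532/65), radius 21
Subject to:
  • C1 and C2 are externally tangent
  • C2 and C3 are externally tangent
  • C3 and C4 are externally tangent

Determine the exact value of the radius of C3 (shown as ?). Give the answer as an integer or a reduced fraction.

1. [ext C2·C3]  r_C3² + 4r_C3 − 525 = 0  ⇒  r_C3 = 21 (r>0 drops 1)
2. [ext C3·C4]  r_C3² + 42r_C3 − 1323 = 0  ⇒  r_C3 = 21 (r>0 drops 1)

21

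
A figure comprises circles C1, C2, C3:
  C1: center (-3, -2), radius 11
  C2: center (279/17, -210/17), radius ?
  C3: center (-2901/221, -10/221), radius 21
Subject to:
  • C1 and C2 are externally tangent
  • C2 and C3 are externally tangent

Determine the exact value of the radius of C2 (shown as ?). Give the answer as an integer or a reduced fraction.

1. [ext C1·C2]  r_C2² + 22r_C2 − 363 = 0  ⇒  r_C2 = 11 (r>0 drops 1)
2. [ext C2·C3]  r_C2² + 42r_C2 − 583 = 0  ⇒  r_C2 = 11 (r>0 drops 1)

11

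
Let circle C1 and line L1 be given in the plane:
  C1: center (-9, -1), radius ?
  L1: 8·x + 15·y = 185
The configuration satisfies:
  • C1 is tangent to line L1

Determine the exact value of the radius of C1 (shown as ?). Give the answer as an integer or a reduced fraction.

1. [C1‖L1]  r_C1² − 256 = 0  ⇒  r_C1 = 16 (r>0 drops 1)

16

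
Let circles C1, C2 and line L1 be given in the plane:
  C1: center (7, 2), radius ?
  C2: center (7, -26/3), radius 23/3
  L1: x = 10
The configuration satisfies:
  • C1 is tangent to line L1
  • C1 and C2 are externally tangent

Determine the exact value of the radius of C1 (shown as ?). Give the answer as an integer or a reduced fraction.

1. [C1‖L1]  r_C1² − 9 = 0  ⇒  r_C1 = 3 (r>0 drops 1)
2. [ext C1·C2]  r_C1² + (46/3)r_C1 − 55 = 0  ⇒  r_C1 = 3 (r>0 drops 1)

3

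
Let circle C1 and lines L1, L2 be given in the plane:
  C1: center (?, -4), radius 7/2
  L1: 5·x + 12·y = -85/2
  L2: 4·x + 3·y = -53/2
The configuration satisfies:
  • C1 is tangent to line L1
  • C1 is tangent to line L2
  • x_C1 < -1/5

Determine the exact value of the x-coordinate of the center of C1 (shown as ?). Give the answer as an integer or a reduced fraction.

-8

1. [C1‖L1]  x_C1² − (11/5)x_C1 − 408/5 = 0  ⇒  x_C1 = -8 or 51/5
2. [C1‖L2]  x_C1² + (29/4)x_C1 − 6 = 0  ⇒  x_C1 = -8 or 3/4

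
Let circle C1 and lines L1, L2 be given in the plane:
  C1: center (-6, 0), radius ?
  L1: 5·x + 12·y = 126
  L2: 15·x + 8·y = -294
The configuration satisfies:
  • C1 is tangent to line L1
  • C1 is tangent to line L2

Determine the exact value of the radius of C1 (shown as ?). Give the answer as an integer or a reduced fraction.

12

1. [C1‖L1]  r_C1² − 144 = 0  ⇒  r_C1 = 12 (r>0 drops 1)
2. [C1‖L2]  r_C1² − 144 = 0  ⇒  r_C1 = 12 (r>0 drops 1)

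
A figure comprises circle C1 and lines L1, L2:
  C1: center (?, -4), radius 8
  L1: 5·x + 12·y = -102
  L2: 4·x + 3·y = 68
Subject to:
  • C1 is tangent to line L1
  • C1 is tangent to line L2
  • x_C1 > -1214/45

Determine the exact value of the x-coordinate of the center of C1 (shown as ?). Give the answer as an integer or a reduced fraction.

10

1. [C1‖L1]  x_C1² + (108/5)x_C1 − 316 = 0  ⇒  x_C1 = -158/5 or 10
2. [C1‖L2]  x_C1² − 40x_C1 + 300 = 0  ⇒  x_C1 = 10 or 30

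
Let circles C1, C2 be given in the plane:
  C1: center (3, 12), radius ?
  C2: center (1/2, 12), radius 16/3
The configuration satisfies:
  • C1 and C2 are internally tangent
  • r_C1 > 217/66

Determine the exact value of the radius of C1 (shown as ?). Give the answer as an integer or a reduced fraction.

1. [int C1,C2]  r_C1² − (32/3)r_C1 + 799/36 = 0  ⇒  r_C1 = 17/6 or 47/6
2. given r_C1 > 217/66: keep 47/6

47/6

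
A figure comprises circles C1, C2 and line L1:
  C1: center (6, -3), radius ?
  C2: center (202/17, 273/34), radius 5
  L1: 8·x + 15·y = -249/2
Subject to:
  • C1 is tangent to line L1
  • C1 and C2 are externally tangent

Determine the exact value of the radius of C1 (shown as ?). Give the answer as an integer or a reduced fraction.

1. [C1‖L1]  r_C1² − 225/4 = 0  ⇒  r_C1 = 15/2 (r>0 drops 1)
2. [ext C1·C2]  r_C1² + 10r_C1 − 525/4 = 0  ⇒  r_C1 = 15/2 (r>0 drops 1)

15/2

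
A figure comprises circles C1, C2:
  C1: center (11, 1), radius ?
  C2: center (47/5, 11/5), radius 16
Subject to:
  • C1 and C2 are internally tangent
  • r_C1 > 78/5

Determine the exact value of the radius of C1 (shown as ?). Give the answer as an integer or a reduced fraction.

18

1. [int C1,C2]  r_C1² − 32r_C1 + 252 = 0  ⇒  r_C1 = 14 or 18
2. given r_C1 > 78/5: keep 18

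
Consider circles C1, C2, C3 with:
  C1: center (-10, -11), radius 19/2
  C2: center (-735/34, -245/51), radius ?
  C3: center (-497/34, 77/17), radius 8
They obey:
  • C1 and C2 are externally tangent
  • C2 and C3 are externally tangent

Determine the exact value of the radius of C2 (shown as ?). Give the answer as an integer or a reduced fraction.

11/3

1. [ext C1·C2]  r_C2² + 19r_C2 − 748/9 = 0  ⇒  r_C2 = 11/3 (r>0 drops 1)
2. [ext C2·C3]  r_C2² + 16r_C2 − 649/9 = 0  ⇒  r_C2 = 11/3 (r>0 drops 1)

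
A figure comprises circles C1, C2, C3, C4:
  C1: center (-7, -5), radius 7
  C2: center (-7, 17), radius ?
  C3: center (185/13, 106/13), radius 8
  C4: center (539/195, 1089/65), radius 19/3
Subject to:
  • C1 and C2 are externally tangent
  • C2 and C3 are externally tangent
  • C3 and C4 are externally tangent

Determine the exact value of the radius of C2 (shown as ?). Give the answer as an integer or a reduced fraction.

15

1. [ext C1·C2]  r_C2² + 14r_C2 − 435 = 0  ⇒  r_C2 = 15 (r>0 drops 1)
2. [ext C2·C3]  r_C2² + 16r_C2 − 465 = 0  ⇒  r_C2 = 15 (r>0 drops 1)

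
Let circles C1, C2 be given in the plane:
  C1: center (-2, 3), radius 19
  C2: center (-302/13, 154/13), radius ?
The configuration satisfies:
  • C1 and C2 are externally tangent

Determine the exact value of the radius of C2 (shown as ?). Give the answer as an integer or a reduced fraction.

1. [ext C1·C2]  r_C2² + 38r_C2 − 168 = 0  ⇒  r_C2 = 4 (r>0 drops 1)

4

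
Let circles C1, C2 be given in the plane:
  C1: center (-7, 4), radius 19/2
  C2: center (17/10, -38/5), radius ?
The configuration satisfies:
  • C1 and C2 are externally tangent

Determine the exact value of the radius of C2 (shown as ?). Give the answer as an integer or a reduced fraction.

5

1. [ext C1·C2]  r_C2² + 19r_C2 − 120 = 0  ⇒  r_C2 = 5 (r>0 drops 1)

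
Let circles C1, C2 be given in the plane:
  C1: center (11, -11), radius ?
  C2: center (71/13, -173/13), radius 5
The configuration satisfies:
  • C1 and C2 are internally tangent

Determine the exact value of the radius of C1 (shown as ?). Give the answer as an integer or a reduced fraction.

11

1. [int C1,C2]  r_C1² − 10r_C1 − 11 = 0  ⇒  r_C1 = 11 (r>0 drops 1)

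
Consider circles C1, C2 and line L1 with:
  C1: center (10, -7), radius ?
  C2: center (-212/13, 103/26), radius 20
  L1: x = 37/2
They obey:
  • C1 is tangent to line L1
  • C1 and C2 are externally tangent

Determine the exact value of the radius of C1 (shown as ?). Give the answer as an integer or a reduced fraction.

17/2

1. [C1‖L1]  r_C1² − 289/4 = 0  ⇒  r_C1 = 17/2 (r>0 drops 1)
2. [ext C1·C2]  r_C1² + 40r_C1 − 1649/4 = 0  ⇒  r_C1 = 17/2 (r>0 drops 1)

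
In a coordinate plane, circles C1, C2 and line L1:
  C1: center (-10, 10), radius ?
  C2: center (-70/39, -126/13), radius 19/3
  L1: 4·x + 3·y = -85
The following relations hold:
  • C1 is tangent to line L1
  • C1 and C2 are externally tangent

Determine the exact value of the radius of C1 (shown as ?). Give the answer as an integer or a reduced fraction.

15

1. [C1‖L1]  r_C1² − 225 = 0  ⇒  r_C1 = 15 (r>0 drops 1)
2. [ext C1·C2]  r_C1² + (38/3)r_C1 − 415 = 0  ⇒  r_C1 = 15 (r>0 drops 1)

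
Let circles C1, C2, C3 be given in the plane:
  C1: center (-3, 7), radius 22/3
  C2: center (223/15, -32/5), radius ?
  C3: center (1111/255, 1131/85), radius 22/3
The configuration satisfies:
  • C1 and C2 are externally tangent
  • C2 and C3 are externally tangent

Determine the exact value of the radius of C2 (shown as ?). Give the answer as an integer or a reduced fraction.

1. [ext C1·C2]  r_C2² + (44/3)r_C2 − 445 = 0  ⇒  r_C2 = 15 (r>0 drops 1)
2. [ext C2·C3]  r_C2² + (44/3)r_C2 − 445 = 0  ⇒  r_C2 = 15 (r>0 drops 1)

15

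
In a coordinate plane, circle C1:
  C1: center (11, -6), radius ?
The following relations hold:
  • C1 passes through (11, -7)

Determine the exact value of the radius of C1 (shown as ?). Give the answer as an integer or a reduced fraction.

1. [C1∋P]  r_C1² − 1 = 0  ⇒  r_C1 = 1 (r>0 drops 1)

1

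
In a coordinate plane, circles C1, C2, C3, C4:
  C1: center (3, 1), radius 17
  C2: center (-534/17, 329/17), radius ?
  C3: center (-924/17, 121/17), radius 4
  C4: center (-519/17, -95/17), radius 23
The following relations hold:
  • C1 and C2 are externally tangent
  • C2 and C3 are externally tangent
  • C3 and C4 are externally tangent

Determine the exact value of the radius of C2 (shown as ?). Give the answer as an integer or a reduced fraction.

1. [ext C1·C2]  r_C2² + 34r_C2 − 1232 = 0  ⇒  r_C2 = 22 (r>0 drops 1)
2. [ext C2·C3]  r_C2² + 8r_C2 − 660 = 0  ⇒  r_C2 = 22 (r>0 drops 1)

22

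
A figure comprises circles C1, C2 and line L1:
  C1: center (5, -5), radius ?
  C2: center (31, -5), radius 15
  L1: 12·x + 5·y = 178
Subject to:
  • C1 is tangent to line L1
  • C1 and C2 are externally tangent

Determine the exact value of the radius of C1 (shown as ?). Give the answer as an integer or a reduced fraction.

11

1. [C1‖L1]  r_C1² − 121 = 0  ⇒  r_C1 = 11 (r>0 drops 1)
2. [ext C1·C2]  r_C1² + 30r_C1 − 451 = 0  ⇒  r_C1 = 11 (r>0 drops 1)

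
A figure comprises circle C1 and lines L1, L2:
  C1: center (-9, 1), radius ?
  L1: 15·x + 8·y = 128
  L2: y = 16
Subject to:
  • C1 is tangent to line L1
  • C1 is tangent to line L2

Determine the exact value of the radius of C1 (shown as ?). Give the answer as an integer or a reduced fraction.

15

1. [C1‖L1]  r_C1² − 225 = 0  ⇒  r_C1 = 15 (r>0 drops 1)
2. [C1‖L2]  r_C1² − 225 = 0  ⇒  r_C1 = 15 (r>0 drops 1)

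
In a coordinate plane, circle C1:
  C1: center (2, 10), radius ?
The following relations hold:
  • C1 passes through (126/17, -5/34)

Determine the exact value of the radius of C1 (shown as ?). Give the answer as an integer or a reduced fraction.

1. [C1∋P]  r_C1² − 529/4 = 0  ⇒  r_C1 = 23/2 (r>0 drops 1)

23/2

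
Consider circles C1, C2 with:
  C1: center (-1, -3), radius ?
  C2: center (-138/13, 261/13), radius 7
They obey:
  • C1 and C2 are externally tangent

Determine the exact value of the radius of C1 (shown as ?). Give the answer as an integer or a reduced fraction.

1. [ext C1·C2]  r_C1² + 14r_C1 − 576 = 0  ⇒  r_C1 = 18 (r>0 drops 1)

18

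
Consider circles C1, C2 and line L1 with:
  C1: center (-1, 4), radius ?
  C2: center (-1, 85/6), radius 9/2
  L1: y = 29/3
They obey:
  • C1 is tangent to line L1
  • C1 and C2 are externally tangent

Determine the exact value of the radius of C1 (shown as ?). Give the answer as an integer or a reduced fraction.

17/3

1. [C1‖L1]  r_C1² − 289/9 = 0  ⇒  r_C1 = 17/3 (r>0 drops 1)
2. [ext C1·C2]  r_C1² + 9r_C1 − 748/9 = 0  ⇒  r_C1 = 17/3 (r>0 drops 1)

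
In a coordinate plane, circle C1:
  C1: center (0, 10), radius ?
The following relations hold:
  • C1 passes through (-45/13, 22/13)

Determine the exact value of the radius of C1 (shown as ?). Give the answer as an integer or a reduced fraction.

9

1. [C1∋P]  r_C1² − 81 = 0  ⇒  r_C1 = 9 (r>0 drops 1)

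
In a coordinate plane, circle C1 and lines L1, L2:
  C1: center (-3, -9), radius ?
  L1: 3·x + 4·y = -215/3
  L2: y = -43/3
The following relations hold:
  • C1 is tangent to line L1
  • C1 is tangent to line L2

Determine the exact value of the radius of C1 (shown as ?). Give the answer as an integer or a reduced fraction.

16/3

1. [C1‖L1]  r_C1² − 256/9 = 0  ⇒  r_C1 = 16/3 (r>0 drops 1)
2. [C1‖L2]  r_C1² − 256/9 = 0  ⇒  r_C1 = 16/3 (r>0 drops 1)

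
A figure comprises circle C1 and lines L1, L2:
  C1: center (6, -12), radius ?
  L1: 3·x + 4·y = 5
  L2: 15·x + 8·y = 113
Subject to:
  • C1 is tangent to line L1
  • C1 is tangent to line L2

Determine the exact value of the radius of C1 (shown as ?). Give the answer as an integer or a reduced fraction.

1. [C1‖L1]  r_C1² − 49 = 0  ⇒  r_C1 = 7 (r>0 drops 1)
2. [C1‖L2]  r_C1² − 49 = 0  ⇒  r_C1 = 7 (r>0 drops 1)

7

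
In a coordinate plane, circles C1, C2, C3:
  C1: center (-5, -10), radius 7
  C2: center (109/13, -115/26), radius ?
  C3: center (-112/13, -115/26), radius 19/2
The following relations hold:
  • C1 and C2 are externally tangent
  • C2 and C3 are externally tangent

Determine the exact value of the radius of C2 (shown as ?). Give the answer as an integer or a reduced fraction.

15/2

1. [ext C1·C2]  r_C2² + 14r_C2 − 645/4 = 0  ⇒  r_C2 = 15/2 (r>0 drops 1)
2. [ext C2·C3]  r_C2² + 19r_C2 − 795/4 = 0  ⇒  r_C2 = 15/2 (r>0 drops 1)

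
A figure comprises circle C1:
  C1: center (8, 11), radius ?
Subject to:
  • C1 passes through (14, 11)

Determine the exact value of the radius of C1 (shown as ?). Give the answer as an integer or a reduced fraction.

6

1. [C1∋P]  r_C1² − 36 = 0  ⇒  r_C1 = 6 (r>0 drops 1)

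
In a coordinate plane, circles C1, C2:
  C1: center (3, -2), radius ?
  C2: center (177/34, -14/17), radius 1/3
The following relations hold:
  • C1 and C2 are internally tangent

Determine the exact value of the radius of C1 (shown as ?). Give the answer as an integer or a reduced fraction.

17/6

1. [int C1,C2]  r_C1² − (2/3)r_C1 − 221/36 = 0  ⇒  r_C1 = 17/6 (r>0 drops 1)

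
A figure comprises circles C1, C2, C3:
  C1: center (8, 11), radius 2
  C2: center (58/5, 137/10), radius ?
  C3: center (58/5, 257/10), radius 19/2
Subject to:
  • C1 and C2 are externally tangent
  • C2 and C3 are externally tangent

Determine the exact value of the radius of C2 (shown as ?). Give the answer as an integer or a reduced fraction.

5/2

1. [ext C1·C2]  r_C2² + 4r_C2 − 65/4 = 0  ⇒  r_C2 = 5/2 (r>0 drops 1)
2. [ext C2·C3]  r_C2² + 19r_C2 − 215/4 = 0  ⇒  r_C2 = 5/2 (r>0 drops 1)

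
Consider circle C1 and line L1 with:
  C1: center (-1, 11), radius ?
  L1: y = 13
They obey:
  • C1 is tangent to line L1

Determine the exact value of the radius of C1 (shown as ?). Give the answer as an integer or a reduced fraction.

2

1. [C1‖L1]  r_C1² − 4 = 0  ⇒  r_C1 = 2 (r>0 drops 1)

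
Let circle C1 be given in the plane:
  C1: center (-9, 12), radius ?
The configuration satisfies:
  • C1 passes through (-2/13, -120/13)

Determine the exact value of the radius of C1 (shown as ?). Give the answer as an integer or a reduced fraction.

1. [C1∋P]  r_C1² − 529 = 0  ⇒  r_C1 = 23 (r>0 drops 1)

23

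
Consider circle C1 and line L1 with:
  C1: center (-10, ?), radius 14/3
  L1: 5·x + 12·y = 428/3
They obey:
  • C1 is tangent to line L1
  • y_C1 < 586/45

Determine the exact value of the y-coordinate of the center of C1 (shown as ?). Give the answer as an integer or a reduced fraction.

11

1. [C1‖L1]  y_C1² − (289/9)y_C1 + 2090/9 = 0  ⇒  y_C1 = 11 or 190/9
2. given y_C1 < 586/45: keep 11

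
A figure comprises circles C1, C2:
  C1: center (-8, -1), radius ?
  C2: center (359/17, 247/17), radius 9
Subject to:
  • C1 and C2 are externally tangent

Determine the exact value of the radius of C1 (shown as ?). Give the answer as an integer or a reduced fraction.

1. [ext C1·C2]  r_C1² + 18r_C1 − 1008 = 0  ⇒  r_C1 = 24 (r>0 drops 1)

24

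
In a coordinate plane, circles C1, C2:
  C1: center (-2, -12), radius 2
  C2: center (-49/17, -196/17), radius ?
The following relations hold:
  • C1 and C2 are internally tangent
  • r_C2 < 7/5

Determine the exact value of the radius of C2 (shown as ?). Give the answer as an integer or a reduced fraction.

1. [int C1,C2]  r_C2² − 4r_C2 + 3 = 0  ⇒  r_C2 = 1 or 3
2. given r_C2 < 7/5: keep 1

1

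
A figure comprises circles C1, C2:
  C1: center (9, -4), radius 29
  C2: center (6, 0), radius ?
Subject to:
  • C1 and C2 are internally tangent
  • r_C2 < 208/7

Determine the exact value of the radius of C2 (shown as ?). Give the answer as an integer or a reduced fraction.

24

1. [int C1,C2]  r_C2² − 58r_C2 + 816 = 0  ⇒  r_C2 = 24 or 34
2. given r_C2 < 208/7: keep 24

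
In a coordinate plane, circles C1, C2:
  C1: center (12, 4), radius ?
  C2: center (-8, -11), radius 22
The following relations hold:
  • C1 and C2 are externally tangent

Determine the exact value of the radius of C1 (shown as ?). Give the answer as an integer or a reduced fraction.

1. [ext C1·C2]  r_C1² + 44r_C1 − 141 = 0  ⇒  r_C1 = 3 (r>0 drops 1)

3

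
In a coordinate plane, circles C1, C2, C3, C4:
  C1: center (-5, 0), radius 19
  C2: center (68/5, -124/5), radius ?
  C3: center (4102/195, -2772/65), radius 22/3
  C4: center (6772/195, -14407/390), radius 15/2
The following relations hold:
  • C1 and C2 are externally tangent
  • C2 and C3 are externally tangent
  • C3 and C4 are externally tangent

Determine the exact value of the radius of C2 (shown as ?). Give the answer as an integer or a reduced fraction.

1. [ext C1·C2]  r_C2² + 38r_C2 − 600 = 0  ⇒  r_C2 = 12 (r>0 drops 1)
2. [ext C2·C3]  r_C2² + (44/3)r_C2 − 320 = 0  ⇒  r_C2 = 12 (r>0 drops 1)

12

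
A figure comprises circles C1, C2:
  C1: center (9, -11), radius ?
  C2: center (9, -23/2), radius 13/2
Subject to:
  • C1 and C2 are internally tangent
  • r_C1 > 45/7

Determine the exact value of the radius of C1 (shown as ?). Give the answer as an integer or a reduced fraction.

7

1. [int C1,C2]  r_C1² − 13r_C1 + 42 = 0  ⇒  r_C1 = 6 or 7
2. given r_C1 > 45/7: keep 7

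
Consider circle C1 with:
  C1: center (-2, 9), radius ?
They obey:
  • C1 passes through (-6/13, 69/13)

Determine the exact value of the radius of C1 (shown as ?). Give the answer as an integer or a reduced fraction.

4

1. [C1∋P]  r_C1² − 16 = 0  ⇒  r_C1 = 4 (r>0 drops 1)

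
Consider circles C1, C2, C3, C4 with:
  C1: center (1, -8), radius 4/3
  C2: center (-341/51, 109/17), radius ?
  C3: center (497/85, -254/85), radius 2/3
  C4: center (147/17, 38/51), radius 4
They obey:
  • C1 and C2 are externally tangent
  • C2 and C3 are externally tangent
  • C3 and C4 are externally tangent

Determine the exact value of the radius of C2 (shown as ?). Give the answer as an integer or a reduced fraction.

1. [ext C1·C2]  r_C2² + (8/3)r_C2 − 265 = 0  ⇒  r_C2 = 15 (r>0 drops 1)
2. [ext C2·C3]  r_C2² + (4/3)r_C2 − 245 = 0  ⇒  r_C2 = 15 (r>0 drops 1)

15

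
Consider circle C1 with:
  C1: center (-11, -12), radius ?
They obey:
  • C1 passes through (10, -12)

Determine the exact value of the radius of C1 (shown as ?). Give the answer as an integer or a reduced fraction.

1. [C1∋P]  r_C1² − 441 = 0  ⇒  r_C1 = 21 (r>0 drops 1)

21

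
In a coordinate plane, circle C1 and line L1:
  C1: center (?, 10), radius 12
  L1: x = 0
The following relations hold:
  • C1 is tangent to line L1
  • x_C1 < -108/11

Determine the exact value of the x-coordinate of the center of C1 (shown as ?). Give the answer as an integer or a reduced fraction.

-12

1. [C1‖L1]  x_C1² − 144 = 0  ⇒  x_C1 = -12 or 12
2. given x_C1 < -108/11: keep -12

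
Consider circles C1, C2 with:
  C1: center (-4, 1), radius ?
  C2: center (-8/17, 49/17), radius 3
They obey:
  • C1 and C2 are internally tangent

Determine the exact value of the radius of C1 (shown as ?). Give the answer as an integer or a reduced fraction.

7

1. [int C1,C2]  r_C1² − 6r_C1 − 7 = 0  ⇒  r_C1 = 7 (r>0 drops 1)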